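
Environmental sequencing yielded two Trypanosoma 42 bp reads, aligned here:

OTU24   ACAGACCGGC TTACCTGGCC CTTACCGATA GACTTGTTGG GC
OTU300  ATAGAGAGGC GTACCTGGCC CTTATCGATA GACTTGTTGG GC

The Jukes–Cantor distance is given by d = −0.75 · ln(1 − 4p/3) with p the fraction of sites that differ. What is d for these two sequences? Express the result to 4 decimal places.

Mismatches occur at site 2 (C↔T), site 6 (C↔G), site 7 (C↔A), site 11 (T↔G), site 25 (C↔T).
p = 5/42 = 0.119048.
d = −0.75 · ln(1 − (4/3)·0.119048) = −0.75 · ln(0.841269) = −0.75 · (-0.172844) = 0.1296.

0.1296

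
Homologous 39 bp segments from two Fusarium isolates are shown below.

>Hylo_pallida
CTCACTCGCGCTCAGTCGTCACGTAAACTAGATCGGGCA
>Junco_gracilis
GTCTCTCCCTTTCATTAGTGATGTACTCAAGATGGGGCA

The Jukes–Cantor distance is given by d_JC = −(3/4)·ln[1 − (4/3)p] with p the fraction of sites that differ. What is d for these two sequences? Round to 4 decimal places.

0.4408

The sequences differ at positions 1 (C/G), 4 (A/T), 8 (G/C), 10 (G/T), 11 (C/T), 15 (G/T), 17 (C/A), 20 (C/G), 22 (C/T), 26 (A/C), 27 (A/T), 29 (T/A), 34 (C/G).
p = 13/39 = 0.333333.
d = −0.75 · ln(1 − (4/3)·0.333333) = −0.75 · ln(0.555556) = −0.75 · (-0.587786) = 0.4408.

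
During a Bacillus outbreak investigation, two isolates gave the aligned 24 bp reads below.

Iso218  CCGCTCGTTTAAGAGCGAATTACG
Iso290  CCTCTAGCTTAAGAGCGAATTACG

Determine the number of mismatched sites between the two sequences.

3

Differing sites — 3:G/T; 6:C/A; 8:T/C.
That gives 3 mismatches out of 24 aligned sites, so the Hamming distance is 3.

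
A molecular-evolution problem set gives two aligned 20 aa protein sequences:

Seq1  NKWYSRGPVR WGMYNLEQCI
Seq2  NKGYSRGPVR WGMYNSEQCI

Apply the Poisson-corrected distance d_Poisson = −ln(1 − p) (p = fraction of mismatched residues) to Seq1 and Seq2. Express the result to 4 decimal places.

0.1054

Mismatches occur at site 3 (W↔G), site 16 (L↔S).
p = 2/20 = 0.100000.
d = −ln(1 − 0.100000) = −ln(0.900000) = 0.1054.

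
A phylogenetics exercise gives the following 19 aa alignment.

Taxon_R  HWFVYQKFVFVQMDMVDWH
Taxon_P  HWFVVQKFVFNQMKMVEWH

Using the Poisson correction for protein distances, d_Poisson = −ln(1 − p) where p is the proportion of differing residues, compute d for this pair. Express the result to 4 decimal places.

0.2364

The sequences differ at positions 5 (Y/V), 11 (V/N), 14 (D/K), 17 (D/E).
p = 4/19 = 0.210526.
d = −ln(1 − 0.210526) = −ln(0.789474) = 0.2364.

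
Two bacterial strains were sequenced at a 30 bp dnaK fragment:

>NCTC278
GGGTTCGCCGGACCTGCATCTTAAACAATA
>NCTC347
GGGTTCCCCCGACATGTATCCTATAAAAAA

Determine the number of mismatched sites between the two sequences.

Mismatches occur at site 7 (G/C), site 10 (G/C), site 14 (C/A), site 17 (C/T), site 21 (T/C), site 24 (A/T), site 26 (C/A), site 29 (T/A).
That gives 8 mismatches out of 30 aligned sites, so the Hamming distance is 8.

8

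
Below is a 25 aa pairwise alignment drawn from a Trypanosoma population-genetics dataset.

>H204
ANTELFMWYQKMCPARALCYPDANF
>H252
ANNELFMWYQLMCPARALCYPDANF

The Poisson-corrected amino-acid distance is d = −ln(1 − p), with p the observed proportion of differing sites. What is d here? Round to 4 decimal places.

0.0834

Differing sites — 3:T/N; 11:K/L.
p = 2/25 = 0.080000.
d = −ln(1 − 0.080000) = −ln(0.920000) = 0.0834.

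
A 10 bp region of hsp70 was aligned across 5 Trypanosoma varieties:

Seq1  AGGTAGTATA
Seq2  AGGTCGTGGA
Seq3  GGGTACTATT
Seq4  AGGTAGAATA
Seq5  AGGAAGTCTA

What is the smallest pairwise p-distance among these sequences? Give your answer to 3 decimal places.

Pairwise Hamming distances:
  Seq1 vs Seq2: 3
  Seq1 vs Seq3: 3
  Seq1 vs Seq4: 1
  Seq1 vs Seq5: 2
  Seq2 vs Seq3: 6
  Seq2 vs Seq4: 4
  Seq2 vs Seq5: 4
  Seq3 vs Seq4: 4
  Seq3 vs Seq5: 5
  Seq4 vs Seq5: 3
The smallest is 1 mismatch, between Seq1 and Seq4; p = 1/10 = 0.100.

0.100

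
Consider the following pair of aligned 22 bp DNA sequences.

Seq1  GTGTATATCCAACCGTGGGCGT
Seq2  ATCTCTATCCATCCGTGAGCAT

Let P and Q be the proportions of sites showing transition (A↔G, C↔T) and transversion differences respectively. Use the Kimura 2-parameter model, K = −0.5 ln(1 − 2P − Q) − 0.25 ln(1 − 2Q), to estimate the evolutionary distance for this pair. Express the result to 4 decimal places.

Mismatches occur at site 1 (G/A, transition), site 3 (G/C, transversion), site 5 (A/C, transversion), site 12 (A/T, transversion), site 18 (G/A, transition), site 21 (G/A, transition).
Of the 6 differences, 3 transitions and 3 transversions over 22 sites: P = 3/22 = 0.136364, Q = 3/22 = 0.136364.
d = −0.5·ln(0.590908) − 0.25·ln(0.727272) = −0.5·(-0.526095) − 0.25·(-0.318455) = 0.3427.

0.3427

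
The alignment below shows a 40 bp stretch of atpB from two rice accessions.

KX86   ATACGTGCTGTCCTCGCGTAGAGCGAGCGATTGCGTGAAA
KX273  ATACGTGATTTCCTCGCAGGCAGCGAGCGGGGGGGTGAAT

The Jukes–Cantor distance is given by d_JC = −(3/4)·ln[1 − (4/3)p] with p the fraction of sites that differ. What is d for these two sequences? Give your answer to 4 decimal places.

0.3426

Differing sites — 8:C/A; 10:G/T; 18:G/A; 19:T/G; 20:A/G; 21:G/C; 30:A/G; 31:T/G; 32:T/G; 34:C/G; 40:A/T.
p = 11/40 = 0.275000.
d = −0.75 · ln(1 − (4/3)·0.275000) = −0.75 · ln(0.633333) = −0.75 · (-0.456759) = 0.3426.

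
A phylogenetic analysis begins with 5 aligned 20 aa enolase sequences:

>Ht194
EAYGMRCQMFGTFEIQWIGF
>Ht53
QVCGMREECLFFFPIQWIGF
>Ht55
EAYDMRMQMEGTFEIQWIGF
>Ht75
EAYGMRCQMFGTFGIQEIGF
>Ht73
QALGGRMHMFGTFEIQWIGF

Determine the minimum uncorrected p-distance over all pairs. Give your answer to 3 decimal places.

0.100

Pairwise Hamming distances:
  Ht194 vs Ht53: 10
  Ht194 vs Ht55: 3
  Ht194 vs Ht75: 2
  Ht194 vs Ht73: 5
  Ht53 vs Ht55: 11
  Ht53 vs Ht75: 11
  Ht53 vs Ht73: 10
  Ht55 vs Ht75: 5
  Ht55 vs Ht73: 6
  Ht75 vs Ht73: 7
The smallest is 2 mismatches, between Ht194 and Ht75; p = 2/20 = 0.100.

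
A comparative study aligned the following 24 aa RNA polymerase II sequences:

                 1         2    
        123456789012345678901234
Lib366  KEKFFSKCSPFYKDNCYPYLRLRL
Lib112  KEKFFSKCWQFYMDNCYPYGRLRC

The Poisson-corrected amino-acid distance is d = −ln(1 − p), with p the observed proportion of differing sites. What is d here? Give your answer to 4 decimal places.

Differing sites — 9:S/W; 10:P/Q; 13:K/M; 20:L/G; 24:L/C.
p = 5/24 = 0.208333.
d = −ln(1 − 0.208333) = −ln(0.791667) = 0.2336.

0.2336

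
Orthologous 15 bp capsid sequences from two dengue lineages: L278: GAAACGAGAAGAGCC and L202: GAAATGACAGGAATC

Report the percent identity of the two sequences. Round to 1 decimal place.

66.7%

Mismatches occur at site 5 (C↔T), site 8 (G↔C), site 10 (A↔G), site 13 (G↔A), site 14 (C↔T).
10 of the 15 sites match, so the percent identity is 10/15 × 100 = 66.7%.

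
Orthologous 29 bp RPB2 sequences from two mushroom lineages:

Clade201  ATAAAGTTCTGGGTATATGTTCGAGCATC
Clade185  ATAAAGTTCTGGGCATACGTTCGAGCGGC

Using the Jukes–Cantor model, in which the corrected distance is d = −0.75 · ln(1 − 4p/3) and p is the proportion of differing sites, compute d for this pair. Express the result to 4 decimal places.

Differing sites — 14:T/C; 18:T/C; 27:A/G; 28:T/G.
p = 4/29 = 0.137931.
d = −0.75 · ln(1 − (4/3)·0.137931) = −0.75 · ln(0.816092) = −0.75 · (-0.203228) = 0.1524.

0.1524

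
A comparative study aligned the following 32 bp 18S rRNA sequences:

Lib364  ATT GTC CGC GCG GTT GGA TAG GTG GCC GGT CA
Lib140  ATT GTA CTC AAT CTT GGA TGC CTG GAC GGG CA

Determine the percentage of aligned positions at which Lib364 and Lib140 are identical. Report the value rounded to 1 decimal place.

65.6%

The sequences differ at positions 6 (C/A), 8 (G/T), 10 (G/A), 11 (C/A), 12 (G/T), 13 (G/C), 20 (A/G), 21 (G/C), 22 (G/C), 26 (C/A), 30 (T/G).
21 of the 32 sites match, so the percent identity is 21/32 × 100 = 65.6%.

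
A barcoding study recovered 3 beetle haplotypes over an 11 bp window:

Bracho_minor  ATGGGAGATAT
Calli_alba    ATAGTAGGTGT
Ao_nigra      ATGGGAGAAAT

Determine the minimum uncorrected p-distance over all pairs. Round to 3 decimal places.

0.091

Pairwise Hamming distances:
  Bracho_minor vs Calli_alba: 4
  Bracho_minor vs Ao_nigra: 1
  Calli_alba vs Ao_nigra: 5
The smallest is 1 mismatch, between Bracho_minor and Ao_nigra; p = 1/11 = 0.091.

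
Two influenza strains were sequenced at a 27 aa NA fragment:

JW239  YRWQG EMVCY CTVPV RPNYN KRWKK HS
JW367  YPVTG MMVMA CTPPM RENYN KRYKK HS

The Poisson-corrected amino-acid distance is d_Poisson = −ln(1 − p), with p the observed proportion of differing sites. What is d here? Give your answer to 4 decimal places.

Differing sites — 2:R/P; 3:W/V; 4:Q/T; 6:E/M; 9:C/M; 10:Y/A; 13:V/P; 15:V/M; 17:P/E; 23:W/Y.
p = 10/27 = 0.370370.
d = −ln(1 − 0.370370) = −ln(0.629630) = 0.4626.

0.4626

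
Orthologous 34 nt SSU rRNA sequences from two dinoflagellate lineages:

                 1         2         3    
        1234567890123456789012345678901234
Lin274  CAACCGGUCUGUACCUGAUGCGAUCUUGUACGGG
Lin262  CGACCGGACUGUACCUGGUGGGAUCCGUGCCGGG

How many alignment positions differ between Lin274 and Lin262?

9

Differing sites — 2:A/G; 8:U/A; 18:A/G; 21:C/G; 26:U/C; 27:U/G; 28:G/U; 29:U/G; 30:A/C.
That gives 9 mismatches out of 34 aligned sites, so the Hamming distance is 9.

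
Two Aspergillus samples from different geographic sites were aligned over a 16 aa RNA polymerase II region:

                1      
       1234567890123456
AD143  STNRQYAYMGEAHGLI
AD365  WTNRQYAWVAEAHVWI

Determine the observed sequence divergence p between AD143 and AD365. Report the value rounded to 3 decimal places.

0.375

The sequences differ at positions 1 (S/W), 8 (Y/W), 9 (M/V), 10 (G/A), 14 (G/V), 15 (L/W).
There are 6 differences over 16 sites, so p = 6/16 = 0.375.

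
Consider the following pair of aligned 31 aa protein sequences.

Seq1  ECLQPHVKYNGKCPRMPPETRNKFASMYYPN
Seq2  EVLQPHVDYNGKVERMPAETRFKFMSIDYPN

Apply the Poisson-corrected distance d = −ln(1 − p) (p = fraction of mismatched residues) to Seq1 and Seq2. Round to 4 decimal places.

Differing sites — 2:C/V; 8:K/D; 13:C/V; 14:P/E; 18:P/A; 22:N/F; 25:A/M; 27:M/I; 28:Y/D.
p = 9/31 = 0.290323.
d = −ln(1 − 0.290323) = −ln(0.709677) = 0.3429.

0.3429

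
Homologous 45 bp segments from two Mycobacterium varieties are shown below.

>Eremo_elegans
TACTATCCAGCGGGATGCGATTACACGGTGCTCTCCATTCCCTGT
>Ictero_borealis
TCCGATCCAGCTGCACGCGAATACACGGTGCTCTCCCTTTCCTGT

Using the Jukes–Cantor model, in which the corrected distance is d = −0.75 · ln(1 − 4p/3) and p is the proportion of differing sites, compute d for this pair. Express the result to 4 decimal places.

0.2029

The sequences differ at positions 2 (A/C), 4 (T/G), 12 (G/T), 14 (G/C), 16 (T/C), 21 (T/A), 37 (A/C), 40 (C/T).
p = 8/45 = 0.177778.
d = −0.75 · ln(1 − (4/3)·0.177778) = −0.75 · ln(0.762963) = −0.75 · (-0.270546) = 0.2029.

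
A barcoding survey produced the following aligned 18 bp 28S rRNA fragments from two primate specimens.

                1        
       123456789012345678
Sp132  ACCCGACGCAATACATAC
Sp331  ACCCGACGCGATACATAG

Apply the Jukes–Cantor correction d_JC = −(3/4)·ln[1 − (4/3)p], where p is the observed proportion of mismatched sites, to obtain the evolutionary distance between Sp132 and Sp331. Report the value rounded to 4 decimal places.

Differing sites — 10:A/G; 18:C/G.
p = 2/18 = 0.111111.
d = −0.75 · ln(1 − (4/3)·0.111111) = −0.75 · ln(0.851852) = −0.75 · (-0.160342) = 0.1203.

0.1203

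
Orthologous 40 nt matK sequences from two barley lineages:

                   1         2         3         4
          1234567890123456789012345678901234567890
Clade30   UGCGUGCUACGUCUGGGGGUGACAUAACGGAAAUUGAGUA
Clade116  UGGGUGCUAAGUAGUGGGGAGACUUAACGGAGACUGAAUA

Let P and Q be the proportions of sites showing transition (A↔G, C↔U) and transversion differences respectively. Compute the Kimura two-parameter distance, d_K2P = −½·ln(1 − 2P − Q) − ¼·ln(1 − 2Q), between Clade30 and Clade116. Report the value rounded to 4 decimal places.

Mismatches occur at site 3 (C/G, transversion), site 10 (C/A, transversion), site 13 (C/A, transversion), site 14 (U/G, transversion), site 15 (G/U, transversion), site 20 (U/A, transversion), site 24 (A/U, transversion), site 32 (A/G, transition), site 34 (U/C, transition), site 38 (G/A, transition).
Of the 10 differences, 3 transitions and 7 transversions over 40 sites: P = 3/40 = 0.075000, Q = 7/40 = 0.175000.
d = −0.5·ln(0.675000) − 0.25·ln(0.650000) = −0.5·(-0.393043) − 0.25·(-0.430783) = 0.3042.

0.3042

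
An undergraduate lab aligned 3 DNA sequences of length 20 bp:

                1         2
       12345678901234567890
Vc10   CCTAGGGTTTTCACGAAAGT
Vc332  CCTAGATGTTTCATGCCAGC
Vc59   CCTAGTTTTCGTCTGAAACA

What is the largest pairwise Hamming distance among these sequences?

10

Pairwise Hamming distances:
  Vc10 vs Vc332: 7
  Vc10 vs Vc59: 9
  Vc332 vs Vc59: 10
The largest is 10, between Vc332 and Vc59.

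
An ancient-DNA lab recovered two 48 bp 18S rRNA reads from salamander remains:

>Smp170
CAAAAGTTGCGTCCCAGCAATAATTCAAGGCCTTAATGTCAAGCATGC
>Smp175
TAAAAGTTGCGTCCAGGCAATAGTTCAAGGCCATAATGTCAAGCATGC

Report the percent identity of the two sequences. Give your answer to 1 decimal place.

89.6%

The sequences differ at positions 1 (C/T), 15 (C/A), 16 (A/G), 23 (A/G), 33 (T/A).
43 of the 48 sites match, so the percent identity is 43/48 × 100 = 89.6%.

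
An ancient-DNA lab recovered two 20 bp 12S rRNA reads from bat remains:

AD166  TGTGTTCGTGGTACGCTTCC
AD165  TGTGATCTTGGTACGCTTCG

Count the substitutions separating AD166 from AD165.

3

Mismatches occur at site 5 (T/A), site 8 (G/T), site 20 (C/G).
That gives 3 mismatches out of 20 aligned sites, so the Hamming distance is 3.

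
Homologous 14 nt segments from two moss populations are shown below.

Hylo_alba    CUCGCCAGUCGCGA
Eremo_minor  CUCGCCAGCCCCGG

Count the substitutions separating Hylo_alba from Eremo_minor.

Mismatches occur at site 9 (U/C), site 11 (G/C), site 14 (A/G).
That gives 3 mismatches out of 14 aligned sites, so the Hamming distance is 3.

3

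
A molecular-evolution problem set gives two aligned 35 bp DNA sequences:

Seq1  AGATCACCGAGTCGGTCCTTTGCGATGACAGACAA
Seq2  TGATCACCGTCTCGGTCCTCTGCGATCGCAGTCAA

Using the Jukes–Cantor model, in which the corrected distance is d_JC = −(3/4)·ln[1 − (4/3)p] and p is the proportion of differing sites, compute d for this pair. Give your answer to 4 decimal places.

0.2326

Mismatches occur at site 1 (A→T), site 10 (A→T), site 11 (G→C), site 20 (T→C), site 27 (G→C), site 28 (A→G), site 32 (A→T).
p = 7/35 = 0.200000.
d = −0.75 · ln(1 − (4/3)·0.200000) = −0.75 · ln(0.733333) = −0.75 · (-0.310155) = 0.2326.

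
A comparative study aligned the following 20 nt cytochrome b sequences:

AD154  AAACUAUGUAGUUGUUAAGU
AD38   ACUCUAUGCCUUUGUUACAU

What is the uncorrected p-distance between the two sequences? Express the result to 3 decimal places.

Mismatches occur at site 2 (A→C), site 3 (A→U), site 9 (U→C), site 10 (A→C), site 11 (G→U), site 18 (A→C), site 19 (G→A).
There are 7 differences over 20 sites, so p = 7/20 = 0.350.

0.350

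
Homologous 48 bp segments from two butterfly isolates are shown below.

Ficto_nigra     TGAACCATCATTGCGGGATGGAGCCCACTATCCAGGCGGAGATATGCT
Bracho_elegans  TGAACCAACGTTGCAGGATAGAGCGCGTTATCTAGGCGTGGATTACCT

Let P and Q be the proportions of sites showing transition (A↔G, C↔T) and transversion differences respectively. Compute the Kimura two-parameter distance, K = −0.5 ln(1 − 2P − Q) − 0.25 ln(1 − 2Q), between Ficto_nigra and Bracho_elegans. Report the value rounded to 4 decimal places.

0.3414

Differing sites — 8:T/A (Tv); 10:A/G (Ti); 15:G/A (Ti); 20:G/A (Ti); 25:C/G (Tv); 27:A/G (Ti); 28:C/T (Ti); 33:C/T (Ti); 39:G/T (Tv); 40:A/G (Ti); 44:A/T (Tv); 45:T/A (Tv); 46:G/C (Tv).
Of the 13 differences, 7 transitions and 6 transversions over 48 sites: P = 7/48 = 0.145833, Q = 6/48 = 0.125000.
d = −0.5·ln(0.583334) − 0.25·ln(0.750000) = −0.5·(-0.538995) − 0.25·(-0.287682) = 0.3414.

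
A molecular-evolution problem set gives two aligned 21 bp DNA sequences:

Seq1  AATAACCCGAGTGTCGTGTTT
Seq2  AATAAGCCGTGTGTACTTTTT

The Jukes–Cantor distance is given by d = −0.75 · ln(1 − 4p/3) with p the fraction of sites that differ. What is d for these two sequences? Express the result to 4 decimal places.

Mismatches occur at site 6 (C/G), site 10 (A/T), site 15 (C/A), site 16 (G/C), site 18 (G/T).
p = 5/21 = 0.238095.
d = −0.75 · ln(1 − (4/3)·0.238095) = −0.75 · ln(0.682540) = −0.75 · (-0.381934) = 0.2865.

0.2865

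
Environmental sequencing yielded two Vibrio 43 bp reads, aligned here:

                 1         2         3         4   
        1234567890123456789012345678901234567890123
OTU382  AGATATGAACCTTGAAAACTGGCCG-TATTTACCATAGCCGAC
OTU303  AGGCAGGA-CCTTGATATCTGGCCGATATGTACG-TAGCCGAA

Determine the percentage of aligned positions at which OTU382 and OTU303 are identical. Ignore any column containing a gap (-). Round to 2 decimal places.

Excluding the 3 gap columns leaves 40 comparable sites.
Mismatches occur at site 3 (A↔G), site 4 (T↔C), site 6 (T↔G), site 16 (A↔T), site 18 (A↔T), site 30 (T↔G), site 34 (C↔G), site 43 (C↔A).
32 of the 40 comparable sites match, so the percent identity is 32/40 × 100 = 80.00%.

80.00%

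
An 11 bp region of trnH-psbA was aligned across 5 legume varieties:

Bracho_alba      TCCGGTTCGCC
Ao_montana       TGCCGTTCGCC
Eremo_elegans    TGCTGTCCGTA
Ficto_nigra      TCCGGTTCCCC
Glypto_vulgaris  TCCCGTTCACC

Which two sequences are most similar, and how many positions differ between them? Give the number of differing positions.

1

Pairwise Hamming distances:
  Bracho_alba vs Ao_montana: 2
  Bracho_alba vs Eremo_elegans: 5
  Bracho_alba vs Ficto_nigra: 1
  Bracho_alba vs Glypto_vulgaris: 2
  Ao_montana vs Eremo_elegans: 4
  Ao_montana vs Ficto_nigra: 3
  Ao_montana vs Glypto_vulgaris: 2
  Eremo_elegans vs Ficto_nigra: 6
  Eremo_elegans vs Glypto_vulgaris: 6
  Ficto_nigra vs Glypto_vulgaris: 2
The smallest is 1, between Bracho_alba and Ficto_nigra.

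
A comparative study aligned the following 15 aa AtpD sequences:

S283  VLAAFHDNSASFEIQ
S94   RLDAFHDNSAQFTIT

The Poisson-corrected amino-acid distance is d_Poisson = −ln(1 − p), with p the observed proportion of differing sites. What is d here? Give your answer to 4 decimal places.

0.4055

Differing sites — 1:V/R; 3:A/D; 11:S/Q; 13:E/T; 15:Q/T.
p = 5/15 = 0.333333.
d = −ln(1 − 0.333333) = −ln(0.666667) = 0.4055.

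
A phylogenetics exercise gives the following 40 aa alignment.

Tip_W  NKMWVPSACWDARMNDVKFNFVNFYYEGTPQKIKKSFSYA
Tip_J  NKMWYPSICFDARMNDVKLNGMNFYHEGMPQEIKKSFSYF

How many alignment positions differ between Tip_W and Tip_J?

10

Mismatches occur at site 5 (V↔Y), site 8 (A↔I), site 10 (W↔F), site 19 (F↔L), site 21 (F↔G), site 22 (V↔M), site 26 (Y↔H), site 29 (T↔M), site 32 (K↔E), site 40 (A↔F).
That gives 10 mismatches out of 40 aligned sites, so the Hamming distance is 10.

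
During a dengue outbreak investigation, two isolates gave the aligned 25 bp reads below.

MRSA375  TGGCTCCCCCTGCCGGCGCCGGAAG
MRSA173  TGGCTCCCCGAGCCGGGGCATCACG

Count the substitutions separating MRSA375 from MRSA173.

Mismatches occur at site 10 (C→G), site 11 (T→A), site 17 (C→G), site 20 (C→A), site 21 (G→T), site 22 (G→C), site 24 (A→C).
That gives 7 mismatches out of 25 aligned sites, so the Hamming distance is 7.

7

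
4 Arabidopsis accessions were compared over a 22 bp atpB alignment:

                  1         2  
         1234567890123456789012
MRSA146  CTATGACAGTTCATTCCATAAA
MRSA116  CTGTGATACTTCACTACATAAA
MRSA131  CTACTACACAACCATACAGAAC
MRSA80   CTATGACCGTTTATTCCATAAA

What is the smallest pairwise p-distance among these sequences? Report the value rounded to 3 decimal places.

0.091

Pairwise Hamming distances:
  MRSA146 vs MRSA116: 5
  MRSA146 vs MRSA131: 10
  MRSA146 vs MRSA80: 2
  MRSA116 vs MRSA131: 10
  MRSA116 vs MRSA80: 7
  MRSA131 vs MRSA80: 12
The smallest is 2 mismatches, between MRSA146 and MRSA80; p = 2/22 = 0.091.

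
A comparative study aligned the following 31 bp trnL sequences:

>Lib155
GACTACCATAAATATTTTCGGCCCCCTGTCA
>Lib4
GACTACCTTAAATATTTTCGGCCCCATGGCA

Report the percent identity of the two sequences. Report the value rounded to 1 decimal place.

The sequences differ at positions 8 (A/T), 26 (C/A), 29 (T/G).
28 of the 31 sites match, so the percent identity is 28/31 × 100 = 90.3%.

90.3%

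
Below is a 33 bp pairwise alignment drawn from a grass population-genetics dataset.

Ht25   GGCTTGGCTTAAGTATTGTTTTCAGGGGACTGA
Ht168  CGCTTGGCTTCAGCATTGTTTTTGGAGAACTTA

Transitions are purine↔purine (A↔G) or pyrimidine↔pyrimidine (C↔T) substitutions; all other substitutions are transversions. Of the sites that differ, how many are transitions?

5

Differing sites — 1:G/C (Tv); 11:A/C (Tv); 14:T/C (Ti); 23:C/T (Ti); 24:A/G (Ti); 26:G/A (Ti); 28:G/A (Ti); 32:G/T (Tv).
Of the 8 differences, 5 transitions and 3 transversions, so the answer is 5.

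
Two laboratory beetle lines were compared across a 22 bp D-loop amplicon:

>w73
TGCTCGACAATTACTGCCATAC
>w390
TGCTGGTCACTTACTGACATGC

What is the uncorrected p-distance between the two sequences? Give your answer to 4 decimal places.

Mismatches occur at site 5 (C↔G), site 7 (A↔T), site 10 (A↔C), site 17 (C↔A), site 21 (A↔G).
There are 5 differences over 22 sites, so p = 5/22 = 0.2273.

0.2273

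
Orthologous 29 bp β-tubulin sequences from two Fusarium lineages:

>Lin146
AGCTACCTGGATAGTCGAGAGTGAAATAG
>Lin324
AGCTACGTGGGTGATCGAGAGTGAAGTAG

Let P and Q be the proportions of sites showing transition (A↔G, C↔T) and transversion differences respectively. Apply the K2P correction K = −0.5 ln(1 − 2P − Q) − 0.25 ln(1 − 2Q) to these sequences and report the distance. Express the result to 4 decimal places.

0.2036

The sequences differ at positions 7 (C/G, transversion), 11 (A/G, transition), 13 (A/G, transition), 14 (G/A, transition), 26 (A/G, transition).
Of the 5 differences, 4 transitions and 1 transversion over 29 sites: P = 4/29 = 0.137931, Q = 1/29 = 0.034483.
d = −0.5·ln(0.689655) − 0.25·ln(0.931034) = −0.5·(-0.371564) − 0.25·(-0.071459) = 0.2036.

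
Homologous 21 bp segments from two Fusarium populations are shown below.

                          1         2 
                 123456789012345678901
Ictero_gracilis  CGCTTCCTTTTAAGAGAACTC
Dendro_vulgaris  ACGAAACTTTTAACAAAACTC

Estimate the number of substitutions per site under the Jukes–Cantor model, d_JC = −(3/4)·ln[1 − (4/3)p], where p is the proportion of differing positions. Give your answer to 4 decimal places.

0.5319

The sequences differ at positions 1 (C/A), 2 (G/C), 3 (C/G), 4 (T/A), 5 (T/A), 6 (C/A), 14 (G/C), 16 (G/A).
p = 8/21 = 0.380952.
d = −0.75 · ln(1 − (4/3)·0.380952) = −0.75 · ln(0.492064) = −0.75 · (-0.709146) = 0.5319.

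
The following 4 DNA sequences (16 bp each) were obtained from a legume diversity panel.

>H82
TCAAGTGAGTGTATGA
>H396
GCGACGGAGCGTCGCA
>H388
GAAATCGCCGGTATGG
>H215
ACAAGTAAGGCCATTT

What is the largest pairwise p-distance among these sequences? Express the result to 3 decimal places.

Pairwise Hamming distances:
  H82 vs H396: 8
  H82 vs H388: 8
  H82 vs H215: 7
  H396 vs H388: 11
  H396 vs H215: 12
  H388 vs H215: 11
The largest is 12 mismatches, between H396 and H215; p = 12/16 = 0.750.

0.750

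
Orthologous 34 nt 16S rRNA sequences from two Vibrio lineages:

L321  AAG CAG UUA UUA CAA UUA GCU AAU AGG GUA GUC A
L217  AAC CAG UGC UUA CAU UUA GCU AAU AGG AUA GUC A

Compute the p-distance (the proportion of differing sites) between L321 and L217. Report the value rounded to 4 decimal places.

Mismatches occur at site 3 (G/C), site 8 (U/G), site 9 (A/C), site 15 (A/U), site 28 (G/A).
There are 5 differences over 34 sites, so p = 5/34 = 0.1471.

0.1471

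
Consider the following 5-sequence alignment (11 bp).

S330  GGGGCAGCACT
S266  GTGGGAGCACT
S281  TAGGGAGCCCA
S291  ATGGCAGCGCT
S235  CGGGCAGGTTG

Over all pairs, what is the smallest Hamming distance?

2

Pairwise Hamming distances:
  S330 vs S266: 2
  S330 vs S281: 5
  S330 vs S291: 3
  S330 vs S235: 5
  S266 vs S281: 4
  S266 vs S291: 3
  S266 vs S235: 7
  S281 vs S291: 5
  S281 vs S235: 7
  S291 vs S235: 6
The smallest is 2, between S330 and S266.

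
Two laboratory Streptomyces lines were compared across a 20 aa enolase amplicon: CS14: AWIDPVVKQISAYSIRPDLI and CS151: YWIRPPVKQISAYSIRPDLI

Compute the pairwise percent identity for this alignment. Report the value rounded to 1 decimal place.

85.0%

Differing sites — 1:A/Y; 4:D/R; 6:V/P.
17 of the 20 sites match, so the percent identity is 17/20 × 100 = 85.0%.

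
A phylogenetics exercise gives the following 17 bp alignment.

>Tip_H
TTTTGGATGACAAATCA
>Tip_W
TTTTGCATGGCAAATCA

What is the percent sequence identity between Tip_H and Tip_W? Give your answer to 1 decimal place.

88.2%

Differing sites — 6:G/C; 10:A/G.
15 of the 17 sites match, so the percent identity is 15/17 × 100 = 88.2%.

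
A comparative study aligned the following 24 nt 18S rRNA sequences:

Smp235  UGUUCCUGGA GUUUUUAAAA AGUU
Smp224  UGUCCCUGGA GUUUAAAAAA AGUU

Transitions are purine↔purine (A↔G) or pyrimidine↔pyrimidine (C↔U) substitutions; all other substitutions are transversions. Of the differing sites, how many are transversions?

Mismatches occur at site 4 (U↔C, transition), site 15 (U↔A, transversion), site 16 (U↔A, transversion).
Of the 3 differences, 1 transition and 2 transversions, so the answer is 2.

2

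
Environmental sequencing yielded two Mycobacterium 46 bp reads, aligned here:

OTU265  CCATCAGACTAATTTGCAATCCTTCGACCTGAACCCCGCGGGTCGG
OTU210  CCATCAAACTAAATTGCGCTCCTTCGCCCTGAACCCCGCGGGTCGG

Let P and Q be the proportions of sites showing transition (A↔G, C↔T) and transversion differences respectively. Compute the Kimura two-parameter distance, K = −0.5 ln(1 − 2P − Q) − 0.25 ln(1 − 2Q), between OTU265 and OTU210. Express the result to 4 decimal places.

The sequences differ at positions 7 (G/A, transition), 13 (T/A, transversion), 18 (A/G, transition), 19 (A/C, transversion), 27 (A/C, transversion).
Of the 5 differences, 2 transitions and 3 transversions over 46 sites: P = 2/46 = 0.043478, Q = 3/46 = 0.065217.
d = −0.5·ln(0.847827) − 0.25·ln(0.869566) = −0.5·(-0.165079) − 0.25·(-0.139761) = 0.1175.

0.1175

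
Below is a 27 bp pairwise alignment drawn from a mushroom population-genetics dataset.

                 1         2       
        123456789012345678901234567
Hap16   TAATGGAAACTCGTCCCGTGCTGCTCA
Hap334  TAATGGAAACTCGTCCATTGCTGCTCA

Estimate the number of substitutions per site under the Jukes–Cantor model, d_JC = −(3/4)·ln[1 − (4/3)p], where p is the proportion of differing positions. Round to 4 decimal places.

Mismatches occur at site 17 (C/A), site 18 (G/T).
p = 2/27 = 0.074074.
d = −0.75 · ln(1 − (4/3)·0.074074) = −0.75 · ln(0.901235) = −0.75 · (-0.103989) = 0.0780.

0.0780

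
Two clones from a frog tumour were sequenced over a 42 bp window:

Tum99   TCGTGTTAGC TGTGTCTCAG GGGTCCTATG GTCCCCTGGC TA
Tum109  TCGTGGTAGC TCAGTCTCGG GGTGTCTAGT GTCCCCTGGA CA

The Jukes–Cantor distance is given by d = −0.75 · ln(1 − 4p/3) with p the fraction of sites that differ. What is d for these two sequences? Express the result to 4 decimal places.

0.3222

Differing sites — 6:T/G; 12:G/C; 13:T/A; 19:A/G; 23:G/T; 24:T/G; 25:C/T; 29:T/G; 30:G/T; 40:C/A; 41:T/C.
p = 11/42 = 0.261905.
d = −0.75 · ln(1 − (4/3)·0.261905) = −0.75 · ln(0.650793) = −0.75 · (-0.429564) = 0.3222.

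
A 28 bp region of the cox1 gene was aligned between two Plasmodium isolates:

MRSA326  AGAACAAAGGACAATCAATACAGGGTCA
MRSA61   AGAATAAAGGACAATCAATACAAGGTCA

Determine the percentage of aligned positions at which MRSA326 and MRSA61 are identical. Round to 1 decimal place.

92.9%

Mismatches occur at site 5 (C↔T), site 23 (G↔A).
26 of the 28 sites match, so the percent identity is 26/28 × 100 = 92.9%.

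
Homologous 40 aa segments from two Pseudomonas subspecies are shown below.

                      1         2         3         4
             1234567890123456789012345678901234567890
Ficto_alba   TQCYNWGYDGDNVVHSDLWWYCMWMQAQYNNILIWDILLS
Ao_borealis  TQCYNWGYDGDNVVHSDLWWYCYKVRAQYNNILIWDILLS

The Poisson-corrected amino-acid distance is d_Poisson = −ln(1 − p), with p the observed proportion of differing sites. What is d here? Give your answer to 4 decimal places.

0.1054

Differing sites — 23:M/Y; 24:W/K; 25:M/V; 26:Q/R.
p = 4/40 = 0.100000.
d = −ln(1 − 0.100000) = −ln(0.900000) = 0.1054.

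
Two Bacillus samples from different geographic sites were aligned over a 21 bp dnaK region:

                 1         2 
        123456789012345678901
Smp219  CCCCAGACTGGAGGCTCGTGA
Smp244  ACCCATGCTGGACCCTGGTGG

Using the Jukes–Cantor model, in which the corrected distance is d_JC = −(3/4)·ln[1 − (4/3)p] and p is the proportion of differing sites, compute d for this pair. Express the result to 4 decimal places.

0.4408

The sequences differ at positions 1 (C/A), 6 (G/T), 7 (A/G), 13 (G/C), 14 (G/C), 17 (C/G), 21 (A/G).
p = 7/21 = 0.333333.
d = −0.75 · ln(1 − (4/3)·0.333333) = −0.75 · ln(0.555556) = −0.75 · (-0.587786) = 0.4408.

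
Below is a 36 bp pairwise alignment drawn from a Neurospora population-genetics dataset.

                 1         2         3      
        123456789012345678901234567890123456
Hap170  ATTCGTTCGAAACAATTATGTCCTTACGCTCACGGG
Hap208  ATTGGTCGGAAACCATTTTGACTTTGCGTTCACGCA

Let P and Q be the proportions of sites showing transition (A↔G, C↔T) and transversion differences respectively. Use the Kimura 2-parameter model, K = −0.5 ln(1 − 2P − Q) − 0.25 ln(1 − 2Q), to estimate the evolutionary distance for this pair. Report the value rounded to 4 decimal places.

0.3953

The sequences differ at positions 4 (C/G, transversion), 7 (T/C, transition), 8 (C/G, transversion), 14 (A/C, transversion), 18 (A/T, transversion), 21 (T/A, transversion), 23 (C/T, transition), 26 (A/G, transition), 29 (C/T, transition), 35 (G/C, transversion), 36 (G/A, transition).
Of the 11 differences, 5 transitions and 6 transversions over 36 sites: P = 5/36 = 0.138889, Q = 6/36 = 0.166667.
d = −0.5·ln(0.555555) − 0.25·ln(0.666666) = −0.5·(-0.587788) − 0.25·(-0.405466) = 0.3953.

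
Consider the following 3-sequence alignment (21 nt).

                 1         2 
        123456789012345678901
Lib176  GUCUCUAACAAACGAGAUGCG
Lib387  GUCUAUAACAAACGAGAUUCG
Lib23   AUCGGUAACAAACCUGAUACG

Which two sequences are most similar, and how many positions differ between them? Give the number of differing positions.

Pairwise Hamming distances:
  Lib176 vs Lib387: 2
  Lib176 vs Lib23: 6
  Lib387 vs Lib23: 6
The smallest is 2, between Lib176 and Lib387.

2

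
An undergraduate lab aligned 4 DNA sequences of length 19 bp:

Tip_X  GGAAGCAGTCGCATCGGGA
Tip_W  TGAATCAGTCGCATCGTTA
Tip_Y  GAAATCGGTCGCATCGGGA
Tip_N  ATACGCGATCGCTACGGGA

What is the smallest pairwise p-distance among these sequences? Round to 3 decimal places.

0.158

Pairwise Hamming distances:
  Tip_X vs Tip_W: 4
  Tip_X vs Tip_Y: 3
  Tip_X vs Tip_N: 7
  Tip_W vs Tip_Y: 5
  Tip_W vs Tip_N: 10
  Tip_Y vs Tip_N: 7
The smallest is 3 mismatches, between Tip_X and Tip_Y; p = 3/19 = 0.158.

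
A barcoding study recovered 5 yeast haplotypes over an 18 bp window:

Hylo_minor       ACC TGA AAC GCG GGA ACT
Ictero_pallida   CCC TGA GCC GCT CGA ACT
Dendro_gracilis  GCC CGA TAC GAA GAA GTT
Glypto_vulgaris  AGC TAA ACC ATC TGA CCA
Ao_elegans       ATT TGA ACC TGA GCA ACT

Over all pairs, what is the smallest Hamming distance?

Pairwise Hamming distances:
  Hylo_minor vs Ictero_pallida: 5
  Hylo_minor vs Dendro_gracilis: 8
  Hylo_minor vs Glypto_vulgaris: 9
  Hylo_minor vs Ao_elegans: 7
  Ictero_pallida vs Dendro_gracilis: 10
  Ictero_pallida vs Glypto_vulgaris: 10
  Ictero_pallida vs Ao_elegans: 9
  Dendro_gracilis vs Glypto_vulgaris: 14
  Dendro_gracilis vs Ao_elegans: 11
  Glypto_vulgaris vs Ao_elegans: 10
The smallest is 5, between Hylo_minor and Ictero_pallida.

5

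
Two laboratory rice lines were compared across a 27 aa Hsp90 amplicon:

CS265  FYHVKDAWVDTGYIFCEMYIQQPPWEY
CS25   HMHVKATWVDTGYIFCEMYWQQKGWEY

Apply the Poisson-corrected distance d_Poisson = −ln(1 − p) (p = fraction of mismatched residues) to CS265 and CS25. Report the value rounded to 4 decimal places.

Differing sites — 1:F/H; 2:Y/M; 6:D/A; 7:A/T; 20:I/W; 23:P/K; 24:P/G.
p = 7/27 = 0.259259.
d = −ln(1 − 0.259259) = −ln(0.740741) = 0.3001.

0.3001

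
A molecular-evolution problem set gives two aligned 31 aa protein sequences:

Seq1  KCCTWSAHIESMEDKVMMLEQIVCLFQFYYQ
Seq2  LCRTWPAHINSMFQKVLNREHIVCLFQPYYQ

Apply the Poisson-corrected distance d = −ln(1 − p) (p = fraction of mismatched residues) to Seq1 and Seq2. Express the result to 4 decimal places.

The sequences differ at positions 1 (K/L), 3 (C/R), 6 (S/P), 10 (E/N), 13 (E/F), 14 (D/Q), 17 (M/L), 18 (M/N), 19 (L/R), 21 (Q/H), 28 (F/P).
p = 11/31 = 0.354839.
d = −ln(1 − 0.354839) = −ln(0.645161) = 0.4383.

0.4383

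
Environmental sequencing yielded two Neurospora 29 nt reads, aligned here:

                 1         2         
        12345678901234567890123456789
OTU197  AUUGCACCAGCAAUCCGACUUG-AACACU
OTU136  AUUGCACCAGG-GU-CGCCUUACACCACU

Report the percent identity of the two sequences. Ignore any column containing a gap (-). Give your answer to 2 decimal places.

80.77%

Excluding the 3 gap columns leaves 26 comparable sites.
The sequences differ at positions 11 (C/G), 13 (A/G), 18 (A/C), 22 (G/A), 25 (A/C).
21 of the 26 comparable sites match, so the percent identity is 21/26 × 100 = 80.77%.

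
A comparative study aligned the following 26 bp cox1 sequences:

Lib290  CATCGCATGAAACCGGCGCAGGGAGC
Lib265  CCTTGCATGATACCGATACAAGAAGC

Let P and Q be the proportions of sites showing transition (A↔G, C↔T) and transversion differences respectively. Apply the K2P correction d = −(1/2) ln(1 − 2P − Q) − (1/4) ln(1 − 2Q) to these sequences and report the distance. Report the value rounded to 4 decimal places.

Differing sites — 2:A/C (Tv); 4:C/T (Ti); 11:A/T (Tv); 16:G/A (Ti); 17:C/T (Ti); 18:G/A (Ti); 21:G/A (Ti); 23:G/A (Ti).
Of the 8 differences, 6 transitions and 2 transversions over 26 sites: P = 6/26 = 0.230769, Q = 2/26 = 0.076923.
d = −0.5·ln(0.461539) − 0.25·ln(0.846154) = −0.5·(-0.773189) − 0.25·(-0.167054) = 0.4284.

0.4284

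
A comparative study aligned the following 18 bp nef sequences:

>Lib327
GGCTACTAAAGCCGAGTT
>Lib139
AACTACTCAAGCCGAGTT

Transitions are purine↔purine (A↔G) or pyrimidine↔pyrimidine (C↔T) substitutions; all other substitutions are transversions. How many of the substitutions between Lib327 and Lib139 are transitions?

The sequences differ at positions 1 (G/A, transition), 2 (G/A, transition), 8 (A/C, transversion).
Of the 3 differences, 2 transitions and 1 transversion, so the answer is 2.

2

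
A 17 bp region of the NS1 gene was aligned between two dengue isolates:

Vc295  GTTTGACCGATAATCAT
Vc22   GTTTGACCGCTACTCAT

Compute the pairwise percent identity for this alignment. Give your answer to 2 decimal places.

88.24%

Differing sites — 10:A/C; 13:A/C.
15 of the 17 sites match, so the percent identity is 15/17 × 100 = 88.24%.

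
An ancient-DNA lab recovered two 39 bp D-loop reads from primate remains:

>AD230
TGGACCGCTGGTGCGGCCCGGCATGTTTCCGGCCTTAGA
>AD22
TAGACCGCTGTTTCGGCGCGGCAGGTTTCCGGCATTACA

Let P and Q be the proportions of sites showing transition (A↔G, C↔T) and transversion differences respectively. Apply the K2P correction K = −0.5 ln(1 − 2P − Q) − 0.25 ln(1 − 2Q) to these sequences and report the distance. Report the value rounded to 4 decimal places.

Mismatches occur at site 2 (G/A, transition), site 11 (G/T, transversion), site 13 (G/T, transversion), site 18 (C/G, transversion), site 24 (T/G, transversion), site 34 (C/A, transversion), site 38 (G/C, transversion).
Of the 7 differences, 1 transition and 6 transversions over 39 sites: P = 1/39 = 0.025641, Q = 6/39 = 0.153846.
d = −0.5·ln(0.794872) − 0.25·ln(0.692308) = −0.5·(-0.229574) − 0.25·(-0.367724) = 0.2067.

0.2067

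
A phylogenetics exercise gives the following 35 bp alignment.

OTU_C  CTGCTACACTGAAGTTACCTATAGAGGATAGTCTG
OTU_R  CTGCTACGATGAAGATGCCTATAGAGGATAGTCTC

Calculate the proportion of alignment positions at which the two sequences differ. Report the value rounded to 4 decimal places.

0.1429

Mismatches occur at site 8 (A→G), site 9 (C→A), site 15 (T→A), site 17 (A→G), site 35 (G→C).
There are 5 differences over 35 sites, so p = 5/35 = 0.1429.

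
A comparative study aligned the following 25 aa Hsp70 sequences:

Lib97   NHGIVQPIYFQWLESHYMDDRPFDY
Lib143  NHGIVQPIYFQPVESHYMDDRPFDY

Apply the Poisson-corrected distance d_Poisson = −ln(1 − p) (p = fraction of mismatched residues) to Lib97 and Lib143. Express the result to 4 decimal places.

0.0834

The sequences differ at positions 12 (W/P), 13 (L/V).
p = 2/25 = 0.080000.
d = −ln(1 − 0.080000) = −ln(0.920000) = 0.0834.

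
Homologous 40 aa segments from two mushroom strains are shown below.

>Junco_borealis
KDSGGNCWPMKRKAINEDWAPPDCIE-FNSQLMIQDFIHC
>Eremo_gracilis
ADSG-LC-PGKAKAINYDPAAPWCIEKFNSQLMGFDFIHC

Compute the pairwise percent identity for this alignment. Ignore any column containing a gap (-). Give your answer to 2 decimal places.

Excluding the 3 gap columns leaves 37 comparable sites.
Mismatches occur at site 1 (K/A), site 6 (N/L), site 10 (M/G), site 12 (R/A), site 17 (E/Y), site 19 (W/P), site 21 (P/A), site 23 (D/W), site 34 (I/G), site 35 (Q/F).
27 of the 37 comparable sites match, so the percent identity is 27/37 × 100 = 72.97%.

72.97%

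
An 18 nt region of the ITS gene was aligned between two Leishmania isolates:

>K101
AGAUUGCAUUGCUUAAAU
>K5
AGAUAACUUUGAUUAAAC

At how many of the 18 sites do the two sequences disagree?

The sequences differ at positions 5 (U/A), 6 (G/A), 8 (A/U), 12 (C/A), 18 (U/C).
That gives 5 mismatches out of 18 aligned sites, so the Hamming distance is 5.

5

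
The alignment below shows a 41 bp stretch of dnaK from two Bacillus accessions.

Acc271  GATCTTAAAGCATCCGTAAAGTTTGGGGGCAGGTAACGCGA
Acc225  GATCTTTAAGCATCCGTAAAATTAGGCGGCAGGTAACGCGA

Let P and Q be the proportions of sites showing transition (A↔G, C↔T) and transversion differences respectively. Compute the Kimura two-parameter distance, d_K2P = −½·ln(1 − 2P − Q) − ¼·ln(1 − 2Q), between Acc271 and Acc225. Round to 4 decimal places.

Differing sites — 7:A/T (Tv); 21:G/A (Ti); 24:T/A (Tv); 27:G/C (Tv).
Of the 4 differences, 1 transition and 3 transversions over 41 sites: P = 1/41 = 0.024390, Q = 3/41 = 0.073171.
d = −0.5·ln(0.878049) − 0.25·ln(0.853658) = −0.5·(-0.130053) − 0.25·(-0.158225) = 0.1046.

0.1046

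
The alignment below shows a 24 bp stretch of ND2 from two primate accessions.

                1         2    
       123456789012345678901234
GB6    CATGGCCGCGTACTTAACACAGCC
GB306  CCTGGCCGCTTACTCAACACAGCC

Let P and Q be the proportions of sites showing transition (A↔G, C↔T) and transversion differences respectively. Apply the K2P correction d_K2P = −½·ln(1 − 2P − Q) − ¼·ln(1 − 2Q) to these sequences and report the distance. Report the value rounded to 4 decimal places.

Mismatches occur at site 2 (A/C, transversion), site 10 (G/T, transversion), site 15 (T/C, transition).
Of the 3 differences, 1 transition and 2 transversions over 24 sites: P = 1/24 = 0.041667, Q = 2/24 = 0.083333.
d = −0.5·ln(0.833333) − 0.25·ln(0.833334) = −0.5·(-0.182322) − 0.25·(-0.182321) = 0.1367.

0.1367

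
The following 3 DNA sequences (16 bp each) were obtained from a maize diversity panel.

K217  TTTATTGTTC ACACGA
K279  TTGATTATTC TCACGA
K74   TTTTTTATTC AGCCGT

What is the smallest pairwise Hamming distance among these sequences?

3

Pairwise Hamming distances:
  K217 vs K279: 3
  K217 vs K74: 5
  K279 vs K74: 6
The smallest is 3, between K217 and K279.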